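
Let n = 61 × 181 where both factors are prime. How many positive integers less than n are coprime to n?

φ(n) = (p − 1)(q − 1) = (61−1)(181−1) = 60·180 = 10800.

10800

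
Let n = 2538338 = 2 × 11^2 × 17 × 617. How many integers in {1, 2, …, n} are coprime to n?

1084160

φ(2538338) = 2538338 · (1 − 1/2) · (1 − 1/11) · (1 − 1/17) · (1 − 1/617)
       = 2538338 · 98560/230758 = 1084160.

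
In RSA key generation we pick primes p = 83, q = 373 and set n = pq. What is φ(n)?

30504

φ(pq) = (p−1)(q−1) = 82 · 372 = 30504.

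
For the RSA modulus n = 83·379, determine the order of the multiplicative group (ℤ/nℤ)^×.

30996

φ(83) = 83 − 1 = 82.
φ(379) = 379 − 1 = 378.
Multiply: 82 · 378 = 30996.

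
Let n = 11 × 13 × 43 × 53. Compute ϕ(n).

φ(325897) = 325897 · (1 − 1/11) · (1 − 1/13) · (1 − 1/43) · (1 − 1/53)
       = 325897 · 262080/325897 = 262080.

262080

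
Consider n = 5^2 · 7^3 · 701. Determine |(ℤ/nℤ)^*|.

φ(5^2) = 5^2 − 5^1 = 25 − 5 = 20.
φ(7^3) = 7^2·(7−1) = 49·6 = 294.
φ(701) = 701 − 1 = 700.
Since φ is multiplicative, φ(6011075) = 20 · 294 · 700 = 4116000.

4116000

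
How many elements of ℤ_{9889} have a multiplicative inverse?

8400

Factor 9889: 9889 = 11 × 29 × 31.
φ(9889) = 9889 · (1 − 1/11) · (1 − 1/29) · (1 − 1/31)
       = 9889 · 8400/9889 = 8400.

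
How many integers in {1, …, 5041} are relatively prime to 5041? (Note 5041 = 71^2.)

4970

φ(5041) = 5041 · (1 − 1/71)
       = 5041 · 70/71 = 4970.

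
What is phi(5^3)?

100

φ(125) = 125 · (1 − 1/5)
       = 125 · 4/5 = 100.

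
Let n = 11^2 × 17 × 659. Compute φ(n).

φ(11^2) = 11^1·(11−1) = 11·10 = 110.
φ(17) = 17 − 1 = 16.
φ(659) = 659 − 1 = 658.
Since φ is multiplicative, φ(1355563) = 110 · 16 · 658 = 1158080.

1158080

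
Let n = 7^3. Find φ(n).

294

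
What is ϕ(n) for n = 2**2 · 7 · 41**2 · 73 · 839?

1187412480

φ(2^2) = 2^1·(2−1) = 2·1 = 2.
φ(7) = 7 − 1 = 6.
φ(41^2) = 41^2 − 41^1 = 1681 − 41 = 1640.
φ(73) = 73 − 1 = 72.
φ(839) = 839 − 1 = 838.
Multiply: 2 · 6 · 1640 · 72 · 838 = 1187412480.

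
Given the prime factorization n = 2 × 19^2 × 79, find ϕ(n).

φ(2) = 2 − 1 = 1.
φ(19^2) = 19^2 − 19^1 = 361 − 19 = 342.
φ(79) = 79 − 1 = 78.
φ(57038) = 1 × 342 × 78 = 26676.

26676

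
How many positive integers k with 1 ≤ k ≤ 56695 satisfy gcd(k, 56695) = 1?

Factor 56695: 56695 = 5 · 17 · 23 · 29.
φ(56695) = 56695 · (1 − 1/5) · (1 − 1/17) · (1 − 1/23) · (1 − 1/29)
       = 56695 · 39424/56695 = 39424.

39424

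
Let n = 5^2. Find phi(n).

20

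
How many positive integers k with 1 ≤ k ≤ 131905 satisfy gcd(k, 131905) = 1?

95040

First factor: 131905 = 5 * 23 * 31 * 37.
φ(131905) = 131905 · (1 − 1/5) · (1 − 1/23) · (1 − 1/31) · (1 − 1/37)
       = 131905 · 95040/131905 = 95040.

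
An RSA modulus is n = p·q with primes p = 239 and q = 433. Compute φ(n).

For distinct primes, φ(pq) = (p−1)(q−1) = 238 × 432 = 102816.

102816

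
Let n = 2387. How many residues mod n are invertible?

1800

2387 = 7 · 11 · 31.
φ(7) = 7 − 1 = 6.
φ(11) = 11 − 1 = 10.
φ(31) = 31 − 1 = 30.
φ(2387) = 6 × 10 × 30 = 1800.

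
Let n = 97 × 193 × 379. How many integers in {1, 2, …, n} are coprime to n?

φ(7095259) = 7095259 · (1 − 1/97) · (1 − 1/193) · (1 − 1/379)
       = 7095259 · 6967296/7095259 = 6967296.

6967296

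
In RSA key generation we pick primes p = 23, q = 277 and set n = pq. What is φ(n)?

φ(23) = 23 − 1 = 22.
φ(277) = 277 − 1 = 276.
Multiply: 22 · 276 = 6072.

6072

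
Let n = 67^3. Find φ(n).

296274

φ(67^3) = 67^2·(67−1) = 4489·66 = 296274.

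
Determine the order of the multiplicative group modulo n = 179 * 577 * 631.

64592640

φ(65171573) = 65171573 · (1 − 1/179) · (1 − 1/577) · (1 − 1/631)
       = 65171573 · 64592640/65171573 = 64592640.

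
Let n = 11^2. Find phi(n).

φ(121) = 121 · (1 − 1/11)
       = 121 · 10/11 = 110.

110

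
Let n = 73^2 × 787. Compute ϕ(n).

4131216

φ(4193923) = 4193923 · (1 − 1/73) · (1 − 1/787)
       = 4193923 · 56592/57451 = 4131216.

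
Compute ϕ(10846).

4480

Prime factorization: 10846 = 2 · 11 · 17 · 29.
φ(2) = 2 − 1 = 1.
φ(11) = 11 − 1 = 10.
φ(17) = 17 − 1 = 16.
φ(29) = 29 − 1 = 28.
φ(10846) = 1 × 10 × 16 × 28 = 4480.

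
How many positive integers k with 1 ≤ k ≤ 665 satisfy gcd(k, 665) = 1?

First factor: 665 = 5 × 7 × 19.
φ(665) = 665 · (1 − 1/5) · (1 − 1/7) · (1 − 1/19)
       = 665 · 432/665 = 432.

432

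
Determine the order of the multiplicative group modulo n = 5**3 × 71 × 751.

φ(6665125) = 6665125 · (1 − 1/5) · (1 − 1/71) · (1 − 1/751)
       = 6665125 · 210000/266605 = 5250000.

5250000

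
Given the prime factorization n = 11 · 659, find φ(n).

6580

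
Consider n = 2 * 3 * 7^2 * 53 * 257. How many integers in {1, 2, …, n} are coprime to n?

1118208

φ(4004574) = 4004574 · (1 − 1/2) · (1 − 1/3) · (1 − 1/7) · (1 − 1/53) · (1 − 1/257)
       = 4004574 · 159744/572082 = 1118208.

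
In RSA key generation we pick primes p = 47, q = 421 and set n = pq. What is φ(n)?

φ(19787) = 19787 · (1 − 1/47) · (1 − 1/421)
       = 19787 · 19320/19787 = 19320.

19320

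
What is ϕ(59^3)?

φ(59^3) = 59^3 − 59^2 = 205379 − 3481 = 201898.

201898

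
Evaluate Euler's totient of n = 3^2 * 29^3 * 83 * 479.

5537924448

φ(8726701257) = 8726701257 · (1 − 1/3) · (1 − 1/29) · (1 − 1/83) · (1 − 1/479)
       = 8726701257 · 2194976/3458859 = 5537924448.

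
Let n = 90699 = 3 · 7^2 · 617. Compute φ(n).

51744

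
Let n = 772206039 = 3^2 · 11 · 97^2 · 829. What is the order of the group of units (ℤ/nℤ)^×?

462620160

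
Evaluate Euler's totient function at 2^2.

2

φ(4) = 4 · (1 − 1/2)
       = 4 · 1/2 = 2.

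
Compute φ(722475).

336960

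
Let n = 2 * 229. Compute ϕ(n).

φ(2) = 2 − 1 = 1.
φ(229) = 229 − 1 = 228.
φ(458) = 1 × 228 = 228.

228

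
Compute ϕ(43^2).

φ(1849) = 1849 · (1 − 1/43)
       = 1849 · 42/43 = 1806.

1806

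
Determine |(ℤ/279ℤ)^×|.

Factor 279: 279 = 3^2 × 31.
φ(3^2) = 3^1·(3−1) = 3·2 = 6.
φ(31) = 31 − 1 = 30.
Multiply: 6 · 30 = 180.

180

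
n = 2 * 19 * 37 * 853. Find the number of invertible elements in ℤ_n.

φ(2) = 2 − 1 = 1.
φ(19) = 19 − 1 = 18.
φ(37) = 37 − 1 = 36.
φ(853) = 853 − 1 = 852.
φ(1199318) = 1 × 18 × 36 × 852 = 552096.

552096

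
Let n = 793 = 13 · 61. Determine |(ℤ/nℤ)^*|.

720

φ(793) = 793 · (1 − 1/13) · (1 − 1/61)
       = 793 · 720/793 = 720.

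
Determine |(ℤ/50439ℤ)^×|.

29568

Prime factorization: 50439 = 3 · 17 · 23 · 43.
φ(3) = 3 − 1 = 2.
φ(17) = 17 − 1 = 16.
φ(23) = 23 − 1 = 22.
φ(43) = 43 − 1 = 42.
Multiply: 2 · 16 · 22 · 42 = 29568.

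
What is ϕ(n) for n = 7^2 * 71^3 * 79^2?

91324167480

φ(7^2) = 7^2 − 7^1 = 49 − 7 = 42.
φ(71^3) = 71^3 − 71^2 = 357911 − 5041 = 352870.
φ(79^2) = 79^2 − 79^1 = 6241 − 79 = 6162.
Multiply: 42 · 352870 · 6162 = 91324167480.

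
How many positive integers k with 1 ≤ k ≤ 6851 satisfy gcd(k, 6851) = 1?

Factor 6851: 6851 = 13 · 17 · 31.
φ(13) = 13 − 1 = 12.
φ(17) = 17 − 1 = 16.
φ(31) = 31 − 1 = 30.
Multiply: 12 · 16 · 30 = 5760.

5760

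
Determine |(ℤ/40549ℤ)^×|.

40549 = 23 × 41 × 43.
φ(40549) = 40549 · (1 − 1/23) · (1 − 1/41) · (1 − 1/43)
       = 40549 · 36960/40549 = 36960.

36960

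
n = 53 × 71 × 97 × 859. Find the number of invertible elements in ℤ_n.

299819520

φ(313544449) = 313544449 · (1 − 1/53) · (1 − 1/71) · (1 − 1/97) · (1 − 1/859)
       = 313544449 · 299819520/313544449 = 299819520.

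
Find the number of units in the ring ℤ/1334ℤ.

616

Factor 1334: 1334 = 2 * 23 * 29.
φ(2) = 2 − 1 = 1.
φ(23) = 23 − 1 = 22.
φ(29) = 29 − 1 = 28.
Since φ is multiplicative, φ(1334) = 1 · 22 · 28 = 616.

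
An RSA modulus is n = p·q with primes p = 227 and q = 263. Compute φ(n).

59212

φ(59701) = 59701 · (1 − 1/227) · (1 − 1/263)
       = 59701 · 59212/59701 = 59212.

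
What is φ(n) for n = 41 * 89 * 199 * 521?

φ(378324671) = 378324671 · (1 − 1/41) · (1 − 1/89) · (1 − 1/199) · (1 − 1/521)
       = 378324671 · 362419200/378324671 = 362419200.

362419200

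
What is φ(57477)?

57477 = 3 * 7^2 * 17 * 23.
φ(57477) = 57477 · (1 − 1/3) · (1 − 1/7) · (1 − 1/17) · (1 − 1/23)
       = 57477 · 4224/8211 = 29568.

29568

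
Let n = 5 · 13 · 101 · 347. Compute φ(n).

φ(2278055) = 2278055 · (1 − 1/5) · (1 − 1/13) · (1 − 1/101) · (1 − 1/347)
       = 2278055 · 1660800/2278055 = 1660800.

1660800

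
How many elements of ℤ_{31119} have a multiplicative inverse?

Factor 31119: 31119 = 3 · 11 · 23 · 41.
φ(3) = 3 − 1 = 2.
φ(11) = 11 − 1 = 10.
φ(23) = 23 − 1 = 22.
φ(41) = 41 − 1 = 40.
Since φ is multiplicative, φ(31119) = 2 · 10 · 22 · 40 = 17600.

17600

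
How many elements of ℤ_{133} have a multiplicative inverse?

108

Factor 133: 133 = 7 * 19.
φ(133) = 133 · (1 − 1/7) · (1 − 1/19)
       = 133 · 108/133 = 108.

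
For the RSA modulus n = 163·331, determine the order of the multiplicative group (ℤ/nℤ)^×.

φ(pq) = (p−1)(q−1) = 162 · 330 = 53460.

53460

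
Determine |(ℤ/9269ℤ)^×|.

Prime factorization: 9269 = 13 · 23 · 31.
φ(13) = 13 − 1 = 12.
φ(23) = 23 − 1 = 22.
φ(31) = 31 − 1 = 30.
φ(9269) = 12 × 22 × 30 = 7920.

7920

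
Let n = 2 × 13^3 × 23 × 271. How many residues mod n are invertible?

φ(27387802) = 27387802 · (1 − 1/2) · (1 − 1/13) · (1 − 1/23) · (1 − 1/271)
       = 27387802 · 71280/162058 = 12046320.

12046320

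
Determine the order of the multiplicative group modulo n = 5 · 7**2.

φ(5) = 5 − 1 = 4.
φ(7^2) = 7^2 − 7^1 = 49 − 7 = 42.
Since φ is multiplicative, φ(245) = 4 · 42 = 168.

168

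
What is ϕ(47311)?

38720

Prime factorization: 47311 = 11^2 * 17 * 23.
φ(11^2) = 11^2 − 11^1 = 121 − 11 = 110.
φ(17) = 17 − 1 = 16.
φ(23) = 23 − 1 = 22.
Multiply: 110 · 16 · 22 = 38720.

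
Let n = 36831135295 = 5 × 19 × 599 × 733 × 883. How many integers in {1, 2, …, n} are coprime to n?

27797986944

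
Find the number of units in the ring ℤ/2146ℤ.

1008

Prime factorization: 2146 = 2 · 29 · 37.
φ(2146) = 2146 · (1 − 1/2) · (1 − 1/29) · (1 − 1/37)
       = 2146 · 1008/2146 = 1008.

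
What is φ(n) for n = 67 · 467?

30756

φ(31289) = 31289 · (1 − 1/67) · (1 − 1/467)
       = 31289 · 30756/31289 = 30756.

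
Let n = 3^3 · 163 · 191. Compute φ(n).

φ(3^3) = 3^3 − 3^2 = 27 − 9 = 18.
φ(163) = 163 − 1 = 162.
φ(191) = 191 − 1 = 190.
φ(840591) = 18 × 162 × 190 = 554040.

554040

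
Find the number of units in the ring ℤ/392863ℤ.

332640

Factor 392863: 392863 = 19 · 23 · 29 · 31.
φ(392863) = 392863 · (1 − 1/19) · (1 − 1/23) · (1 − 1/29) · (1 − 1/31)
       = 392863 · 332640/392863 = 332640.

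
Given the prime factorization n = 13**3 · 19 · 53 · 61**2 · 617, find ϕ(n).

φ(13^3) = 13^2·(13−1) = 169·12 = 2028.
φ(19) = 19 − 1 = 18.
φ(53) = 53 − 1 = 52.
φ(61^2) = 61^1·(61−1) = 61·60 = 3660.
φ(617) = 617 − 1 = 616.
φ(5079305813803) = 2028 × 18 × 52 × 3660 × 616 = 4279623828480.

4279623828480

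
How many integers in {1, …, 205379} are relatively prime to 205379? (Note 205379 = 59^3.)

φ(59^3) = 59^2·(59−1) = 3481·58 = 201898.

201898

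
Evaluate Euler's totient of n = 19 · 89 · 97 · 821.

φ(19) = 19 − 1 = 18.
φ(89) = 89 − 1 = 88.
φ(97) = 97 − 1 = 96.
φ(821) = 821 − 1 = 820.
Since φ is multiplicative, φ(134666167) = 18 · 88 · 96 · 820 = 124692480.

124692480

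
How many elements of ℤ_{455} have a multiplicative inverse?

First factor: 455 = 5 * 7 * 13.
φ(455) = 455 · (1 − 1/5) · (1 − 1/7) · (1 − 1/13)
       = 455 · 288/455 = 288.

288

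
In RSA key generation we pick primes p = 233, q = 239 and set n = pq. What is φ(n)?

φ(233) = 233 − 1 = 232.
φ(239) = 239 − 1 = 238.
Multiply: 232 · 238 = 55216.

55216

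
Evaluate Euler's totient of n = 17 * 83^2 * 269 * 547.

φ(17232358159) = 17232358159 · (1 − 1/17) · (1 − 1/83) · (1 − 1/269) · (1 − 1/547)
       = 17232358159 · 191982336/207618773 = 15934533888.

15934533888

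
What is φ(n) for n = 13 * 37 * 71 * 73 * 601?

1306368000

φ(13) = 13 − 1 = 12.
φ(37) = 37 − 1 = 36.
φ(71) = 71 − 1 = 70.
φ(73) = 73 − 1 = 72.
φ(601) = 601 − 1 = 600.
Since φ is multiplicative, φ(1498306823) = 12 · 36 · 70 · 72 · 600 = 1306368000.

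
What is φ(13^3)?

φ(13^3) = 13^3 − 13^2 = 2197 − 169 = 2028.

2028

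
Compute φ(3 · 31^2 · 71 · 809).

φ(165596637) = 165596637 · (1 − 1/3) · (1 − 1/31) · (1 − 1/71) · (1 − 1/809)
       = 165596637 · 3393600/5341827 = 105201600.

105201600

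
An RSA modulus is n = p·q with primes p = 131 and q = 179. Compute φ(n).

φ(n) = (p − 1)(q − 1) = (131−1)(179−1) = 130·178 = 23140.

23140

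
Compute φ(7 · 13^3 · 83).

997776

φ(1276457) = 1276457 · (1 − 1/7) · (1 − 1/13) · (1 − 1/83)
       = 1276457 · 5904/7553 = 997776.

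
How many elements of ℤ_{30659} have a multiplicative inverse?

Prime factorization: 30659 = 23 · 31 · 43.
φ(30659) = 30659 · (1 − 1/23) · (1 − 1/31) · (1 − 1/43)
       = 30659 · 27720/30659 = 27720.

27720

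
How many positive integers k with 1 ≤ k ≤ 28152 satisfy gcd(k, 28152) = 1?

8448

First factor: 28152 = 2^3 * 3^2 * 17 * 23.
φ(28152) = 28152 · (1 − 1/2) · (1 − 1/3) · (1 − 1/17) · (1 − 1/23)
       = 28152 · 704/2346 = 8448.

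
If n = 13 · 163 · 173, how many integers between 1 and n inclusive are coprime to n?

334368

φ(366587) = 366587 · (1 − 1/13) · (1 − 1/163) · (1 − 1/173)
       = 366587 · 334368/366587 = 334368.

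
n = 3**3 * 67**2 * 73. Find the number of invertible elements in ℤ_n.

5730912

φ(3^3) = 3^3 − 3^2 = 27 − 9 = 18.
φ(67^2) = 67^1·(67−1) = 67·66 = 4422.
φ(73) = 73 − 1 = 72.
Since φ is multiplicative, φ(8847819) = 18 · 4422 · 72 = 5730912.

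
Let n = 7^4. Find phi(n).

φ(7^4) = 7^3·(7−1) = 343·6 = 2058.

2058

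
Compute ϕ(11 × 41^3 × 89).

59171200

φ(67473659) = 67473659 · (1 − 1/11) · (1 − 1/41) · (1 − 1/89)
       = 67473659 · 35200/40139 = 59171200.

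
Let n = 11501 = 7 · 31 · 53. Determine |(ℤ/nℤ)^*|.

9360

φ(7) = 7 − 1 = 6.
φ(31) = 31 − 1 = 30.
φ(53) = 53 − 1 = 52.
Since φ is multiplicative, φ(11501) = 6 · 30 · 52 = 9360.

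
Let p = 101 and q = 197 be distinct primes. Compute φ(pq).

19600

For distinct primes, φ(pq) = (p−1)(q−1) = 100 × 196 = 19600.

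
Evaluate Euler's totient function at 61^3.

223260

φ(226981) = 226981 · (1 − 1/61)
       = 226981 · 60/61 = 223260.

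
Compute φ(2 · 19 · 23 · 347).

137016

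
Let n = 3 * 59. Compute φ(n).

116

φ(3) = 3 − 1 = 2.
φ(59) = 59 − 1 = 58.
Multiply: 2 · 58 = 116.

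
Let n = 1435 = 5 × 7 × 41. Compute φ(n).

960

φ(1435) = 1435 · (1 − 1/5) · (1 − 1/7) · (1 − 1/41)
       = 1435 · 960/1435 = 960.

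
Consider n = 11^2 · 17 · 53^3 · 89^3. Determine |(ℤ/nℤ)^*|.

179196876784640

φ(215889698805341) = 215889698805341 · (1 − 1/11) · (1 − 1/17) · (1 − 1/53) · (1 − 1/89)
       = 215889698805341 · 732160/882079 = 179196876784640.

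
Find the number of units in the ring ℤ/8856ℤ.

2880

8856 = 2**3 × 3**3 × 41.
φ(2^3) = 2^2·(2−1) = 4·1 = 4.
φ(3^3) = 3^2·(3−1) = 9·2 = 18.
φ(41) = 41 − 1 = 40.
φ(8856) = 4 × 18 × 40 = 2880.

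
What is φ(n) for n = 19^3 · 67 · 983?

421148376

φ(451740599) = 451740599 · (1 − 1/19) · (1 − 1/67) · (1 − 1/983)
       = 451740599 · 1166616/1251359 = 421148376.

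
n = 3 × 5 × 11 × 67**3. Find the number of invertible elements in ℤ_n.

23701920

φ(49625895) = 49625895 · (1 − 1/3) · (1 − 1/5) · (1 − 1/11) · (1 − 1/67)
       = 49625895 · 5280/11055 = 23701920.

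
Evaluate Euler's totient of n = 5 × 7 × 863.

20688

φ(5) = 5 − 1 = 4.
φ(7) = 7 − 1 = 6.
φ(863) = 863 − 1 = 862.
Since φ is multiplicative, φ(30205) = 4 · 6 · 862 = 20688.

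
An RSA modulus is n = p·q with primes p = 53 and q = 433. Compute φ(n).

22464

φ(53) = 53 − 1 = 52.
φ(433) = 433 − 1 = 432.
Multiply: 52 · 432 = 22464.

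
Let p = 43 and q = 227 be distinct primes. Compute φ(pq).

φ(n) = (p − 1)(q − 1) = (43−1)(227−1) = 42·226 = 9492.

9492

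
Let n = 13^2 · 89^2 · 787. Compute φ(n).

960328512

φ(13^2) = 13^1·(13−1) = 13·12 = 156.
φ(89^2) = 89^2 − 89^1 = 7921 − 89 = 7832.
φ(787) = 787 − 1 = 786.
Since φ is multiplicative, φ(1053516763) = 156 · 7832 · 786 = 960328512.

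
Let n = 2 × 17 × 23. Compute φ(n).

352

φ(2) = 2 − 1 = 1.
φ(17) = 17 − 1 = 16.
φ(23) = 23 − 1 = 22.
Multiply: 1 · 16 · 22 = 352.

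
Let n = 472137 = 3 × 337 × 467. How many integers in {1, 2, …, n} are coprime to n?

φ(472137) = 472137 · (1 − 1/3) · (1 − 1/337) · (1 − 1/467)
       = 472137 · 313152/472137 = 313152.

313152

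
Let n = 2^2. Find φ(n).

φ(2^2) = 2^1·(2−1) = 2·1 = 2.

2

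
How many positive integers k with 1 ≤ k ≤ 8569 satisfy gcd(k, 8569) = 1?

7200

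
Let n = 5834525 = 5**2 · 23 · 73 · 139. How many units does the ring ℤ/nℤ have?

φ(5834525) = 5834525 · (1 − 1/5) · (1 − 1/23) · (1 − 1/73) · (1 − 1/139)
       = 5834525 · 874368/1166905 = 4371840.

4371840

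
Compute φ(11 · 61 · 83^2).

φ(11) = 11 − 1 = 10.
φ(61) = 61 − 1 = 60.
φ(83^2) = 83^1·(83−1) = 83·82 = 6806.
φ(4622519) = 10 × 60 × 6806 = 4083600.

4083600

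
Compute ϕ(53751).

Prime factorization: 53751 = 3 · 19 · 23 · 41.
φ(3) = 3 − 1 = 2.
φ(19) = 19 − 1 = 18.
φ(23) = 23 − 1 = 22.
φ(41) = 41 − 1 = 40.
Multiply: 2 · 18 · 22 · 40 = 31680.

31680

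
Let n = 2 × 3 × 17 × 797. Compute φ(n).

φ(2) = 2 − 1 = 1.
φ(3) = 3 − 1 = 2.
φ(17) = 17 − 1 = 16.
φ(797) = 797 − 1 = 796.
φ(81294) = 1 × 2 × 16 × 796 = 25472.

25472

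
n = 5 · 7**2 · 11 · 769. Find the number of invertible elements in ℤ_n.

1290240

φ(5) = 5 − 1 = 4.
φ(7^2) = 7^1·(7−1) = 7·6 = 42.
φ(11) = 11 − 1 = 10.
φ(769) = 769 − 1 = 768.
Since φ is multiplicative, φ(2072455) = 4 · 42 · 10 · 768 = 1290240.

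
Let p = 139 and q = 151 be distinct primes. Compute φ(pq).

20700

For distinct primes, φ(pq) = (p−1)(q−1) = 138 × 150 = 20700.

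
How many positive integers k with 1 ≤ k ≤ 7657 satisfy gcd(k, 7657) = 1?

6480

Factor 7657: 7657 = 13 × 19 × 31.
φ(7657) = 7657 · (1 − 1/13) · (1 − 1/19) · (1 − 1/31)
       = 7657 · 6480/7657 = 6480.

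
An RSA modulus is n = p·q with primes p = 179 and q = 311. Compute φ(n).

55180

For distinct primes, φ(pq) = (p−1)(q−1) = 178 × 310 = 55180.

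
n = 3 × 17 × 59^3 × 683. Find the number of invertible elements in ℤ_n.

4406221952

φ(7153966707) = 7153966707 · (1 − 1/3) · (1 − 1/17) · (1 − 1/59) · (1 − 1/683)
       = 7153966707 · 1265792/2055147 = 4406221952.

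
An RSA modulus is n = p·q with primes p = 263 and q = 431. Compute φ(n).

112660

φ(pq) = (p−1)(q−1) = 262 · 430 = 112660.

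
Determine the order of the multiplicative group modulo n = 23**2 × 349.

176088

φ(23^2) = 23^2 − 23^1 = 529 − 23 = 506.
φ(349) = 349 − 1 = 348.
φ(184621) = 506 × 348 = 176088.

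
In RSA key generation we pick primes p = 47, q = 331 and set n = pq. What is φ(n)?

φ(pq) = (p−1)(q−1) = 46 · 330 = 15180.

15180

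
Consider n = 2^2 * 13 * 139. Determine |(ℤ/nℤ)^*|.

3312

φ(2^2) = 2^2 − 2^1 = 4 − 2 = 2.
φ(13) = 13 − 1 = 12.
φ(139) = 139 − 1 = 138.
Since φ is multiplicative, φ(7228) = 2 · 12 · 138 = 3312.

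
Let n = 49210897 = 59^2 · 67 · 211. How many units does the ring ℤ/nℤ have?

47428920

φ(59^2) = 59^2 − 59^1 = 3481 − 59 = 3422.
φ(67) = 67 − 1 = 66.
φ(211) = 211 − 1 = 210.
Multiply: 3422 · 66 · 210 = 47428920.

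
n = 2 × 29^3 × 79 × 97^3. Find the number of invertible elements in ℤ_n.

φ(2) = 2 − 1 = 1.
φ(29^3) = 29^2·(29−1) = 841·28 = 23548.
φ(79) = 79 − 1 = 78.
φ(97^3) = 97^2·(97−1) = 9409·96 = 903264.
φ(3516950723926) = 1 × 23548 × 78 × 903264 = 1659064732416.

1659064732416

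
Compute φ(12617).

12617 = 11 * 31 * 37.
φ(12617) = 12617 · (1 − 1/11) · (1 − 1/31) · (1 − 1/37)
       = 12617 · 10800/12617 = 10800.

10800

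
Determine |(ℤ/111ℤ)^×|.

111 = 3 × 37.
φ(3) = 3 − 1 = 2.
φ(37) = 37 − 1 = 36.
φ(111) = 2 × 36 = 72.

72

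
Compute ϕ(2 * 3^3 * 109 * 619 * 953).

1143725184

φ(3472192602) = 3472192602 · (1 − 1/2) · (1 − 1/3) · (1 − 1/109) · (1 − 1/619) · (1 − 1/953)
       = 3472192602 · 127080576/385799178 = 1143725184.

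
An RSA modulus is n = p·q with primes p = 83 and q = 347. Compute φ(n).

28372

φ(n) = (p − 1)(q − 1) = (83−1)(347−1) = 82·346 = 28372.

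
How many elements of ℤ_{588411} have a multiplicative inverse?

First factor: 588411 = 3^3 × 19 × 31 × 37.
φ(588411) = 588411 · (1 − 1/3) · (1 − 1/19) · (1 − 1/31) · (1 − 1/37)
       = 588411 · 38880/65379 = 349920.

349920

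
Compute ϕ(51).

32

Prime factorization: 51 = 3 × 17.
φ(3) = 3 − 1 = 2.
φ(17) = 17 − 1 = 16.
Since φ is multiplicative, φ(51) = 2 · 16 = 32.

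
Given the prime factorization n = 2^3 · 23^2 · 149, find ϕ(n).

299552

φ(630568) = 630568 · (1 − 1/2) · (1 − 1/23) · (1 − 1/149)
       = 630568 · 3256/6854 = 299552.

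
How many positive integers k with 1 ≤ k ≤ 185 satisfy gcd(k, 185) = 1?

144

First factor: 185 = 5 · 37.
φ(5) = 5 − 1 = 4.
φ(37) = 37 − 1 = 36.
Multiply: 4 · 36 = 144.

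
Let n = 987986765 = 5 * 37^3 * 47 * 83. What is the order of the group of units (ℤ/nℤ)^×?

φ(987986765) = 987986765 · (1 − 1/5) · (1 − 1/37) · (1 − 1/47) · (1 − 1/83)
       = 987986765 · 543168/721685 = 743596992.

743596992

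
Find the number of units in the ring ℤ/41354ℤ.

18480

Prime factorization: 41354 = 2 * 23 * 29 * 31.
φ(41354) = 41354 · (1 − 1/2) · (1 − 1/23) · (1 − 1/29) · (1 − 1/31)
       = 41354 · 18480/41354 = 18480.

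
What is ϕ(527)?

Factor 527: 527 = 17 · 31.
φ(527) = 527 · (1 − 1/17) · (1 − 1/31)
       = 527 · 480/527 = 480.

480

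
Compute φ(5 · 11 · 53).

φ(2915) = 2915 · (1 − 1/5) · (1 − 1/11) · (1 − 1/53)
       = 2915 · 2080/2915 = 2080.

2080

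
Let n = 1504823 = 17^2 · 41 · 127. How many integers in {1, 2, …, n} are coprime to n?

1370880

φ(17^2) = 17^1·(17−1) = 17·16 = 272.
φ(41) = 41 − 1 = 40.
φ(127) = 127 − 1 = 126.
Multiply: 272 · 40 · 126 = 1370880.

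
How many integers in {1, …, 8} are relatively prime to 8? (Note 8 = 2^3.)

φ(8) = 8 · (1 − 1/2)
       = 8 · 1/2 = 4.

4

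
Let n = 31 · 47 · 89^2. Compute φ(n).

10808160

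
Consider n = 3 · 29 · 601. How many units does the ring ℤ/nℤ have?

33600

φ(52287) = 52287 · (1 − 1/3) · (1 − 1/29) · (1 − 1/601)
       = 52287 · 33600/52287 = 33600.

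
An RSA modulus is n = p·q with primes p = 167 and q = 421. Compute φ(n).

φ(70307) = 70307 · (1 − 1/167) · (1 − 1/421)
       = 70307 · 69720/70307 = 69720.

69720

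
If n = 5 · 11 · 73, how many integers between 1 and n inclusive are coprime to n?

2880

φ(4015) = 4015 · (1 − 1/5) · (1 − 1/11) · (1 − 1/73)
       = 4015 · 2880/4015 = 2880.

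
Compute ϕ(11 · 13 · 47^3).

12193680

φ(11) = 11 − 1 = 10.
φ(13) = 13 − 1 = 12.
φ(47^3) = 47^2·(47−1) = 2209·46 = 101614.
Since φ is multiplicative, φ(14846689) = 10 · 12 · 101614 = 12193680.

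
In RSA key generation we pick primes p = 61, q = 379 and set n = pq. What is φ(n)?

22680

φ(61) = 61 − 1 = 60.
φ(379) = 379 − 1 = 378.
φ(23119) = 60 × 378 = 22680.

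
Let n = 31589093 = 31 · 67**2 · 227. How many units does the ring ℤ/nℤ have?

φ(31) = 31 − 1 = 30.
φ(67^2) = 67^2 − 67^1 = 4489 − 67 = 4422.
φ(227) = 227 − 1 = 226.
Multiply: 30 · 4422 · 226 = 29981160.

29981160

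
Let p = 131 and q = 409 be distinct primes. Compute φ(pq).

53040

φ(n) = (p − 1)(q − 1) = (131−1)(409−1) = 130·408 = 53040.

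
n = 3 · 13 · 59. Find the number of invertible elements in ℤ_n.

φ(3) = 3 − 1 = 2.
φ(13) = 13 − 1 = 12.
φ(59) = 59 − 1 = 58.
φ(2301) = 2 × 12 × 58 = 1392.

1392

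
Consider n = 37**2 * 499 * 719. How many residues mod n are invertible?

476275248

φ(491171189) = 491171189 · (1 − 1/37) · (1 − 1/499) · (1 − 1/719)
       = 491171189 · 12872304/13274897 = 476275248.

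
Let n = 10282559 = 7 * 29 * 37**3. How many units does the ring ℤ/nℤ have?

8279712

φ(7) = 7 − 1 = 6.
φ(29) = 29 − 1 = 28.
φ(37^3) = 37^2·(37−1) = 1369·36 = 49284.
φ(10282559) = 6 × 28 × 49284 = 8279712.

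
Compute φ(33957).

Prime factorization: 33957 = 3^2 × 7^3 × 11.
φ(3^2) = 3^1·(3−1) = 3·2 = 6.
φ(7^3) = 7^2·(7−1) = 49·6 = 294.
φ(11) = 11 − 1 = 10.
φ(33957) = 6 × 294 × 10 = 17640.

17640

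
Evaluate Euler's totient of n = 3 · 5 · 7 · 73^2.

252288

φ(559545) = 559545 · (1 − 1/3) · (1 − 1/5) · (1 − 1/7) · (1 − 1/73)
       = 559545 · 3456/7665 = 252288.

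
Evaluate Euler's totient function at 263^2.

φ(263^2) = 263^2 − 263^1 = 69169 − 263 = 68906.

68906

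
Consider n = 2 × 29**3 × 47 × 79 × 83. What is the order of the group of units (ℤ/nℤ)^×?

6928198368

φ(15032355262) = 15032355262 · (1 − 1/2) · (1 − 1/29) · (1 − 1/47) · (1 − 1/79) · (1 − 1/83)
       = 15032355262 · 8238048/17874382 = 6928198368.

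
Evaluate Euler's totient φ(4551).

4551 = 3 × 37 × 41.
φ(3) = 3 − 1 = 2.
φ(37) = 37 − 1 = 36.
φ(41) = 41 − 1 = 40.
Since φ is multiplicative, φ(4551) = 2 · 36 · 40 = 2880.

2880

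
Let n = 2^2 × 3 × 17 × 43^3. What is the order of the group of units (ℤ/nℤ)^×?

φ(2^2) = 2^2 − 2^1 = 4 − 2 = 2.
φ(3) = 3 − 1 = 2.
φ(17) = 17 − 1 = 16.
φ(43^3) = 43^3 − 43^2 = 79507 − 1849 = 77658.
Multiply: 2 · 2 · 16 · 77658 = 4970112.

4970112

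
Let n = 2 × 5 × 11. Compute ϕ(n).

40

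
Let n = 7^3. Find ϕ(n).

φ(7^3) = 7^2·(7−1) = 49·6 = 294.

294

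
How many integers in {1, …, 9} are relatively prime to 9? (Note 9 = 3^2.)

φ(3^2) = 3^2 − 3^1 = 9 − 3 = 6.

6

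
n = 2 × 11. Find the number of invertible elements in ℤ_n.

10

φ(22) = 22 · (1 − 1/2) · (1 − 1/11)
       = 22 · 10/22 = 10.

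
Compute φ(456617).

362880

456617 = 7 * 37 * 41 * 43.
φ(7) = 7 − 1 = 6.
φ(37) = 37 − 1 = 36.
φ(41) = 41 − 1 = 40.
φ(43) = 43 − 1 = 42.
Since φ is multiplicative, φ(456617) = 6 · 36 · 40 · 42 = 362880.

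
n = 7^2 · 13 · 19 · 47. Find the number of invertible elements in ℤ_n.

417312

φ(568841) = 568841 · (1 − 1/7) · (1 − 1/13) · (1 − 1/19) · (1 − 1/47)
       = 568841 · 59616/81263 = 417312.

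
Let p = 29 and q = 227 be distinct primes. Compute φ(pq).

6328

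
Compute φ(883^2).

φ(779689) = 779689 · (1 − 1/883)
       = 779689 · 882/883 = 778806.

778806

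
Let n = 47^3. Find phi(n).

φ(103823) = 103823 · (1 − 1/47)
       = 103823 · 46/47 = 101614.

101614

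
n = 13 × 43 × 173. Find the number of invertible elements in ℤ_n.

φ(96707) = 96707 · (1 − 1/13) · (1 − 1/43) · (1 − 1/173)
       = 96707 · 86688/96707 = 86688.

86688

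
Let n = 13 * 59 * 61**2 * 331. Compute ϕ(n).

φ(944676317) = 944676317 · (1 − 1/13) · (1 − 1/59) · (1 − 1/61) · (1 − 1/331)
       = 944676317 · 13780800/15486497 = 840628800.

840628800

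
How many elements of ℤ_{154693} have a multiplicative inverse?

117600

First factor: 154693 = 7^3 * 11 * 41.
φ(154693) = 154693 · (1 − 1/7) · (1 − 1/11) · (1 − 1/41)
       = 154693 · 2400/3157 = 117600.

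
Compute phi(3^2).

φ(9) = 9 · (1 − 1/3)
       = 9 · 2/3 = 6.

6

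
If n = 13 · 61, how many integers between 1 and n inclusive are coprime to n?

720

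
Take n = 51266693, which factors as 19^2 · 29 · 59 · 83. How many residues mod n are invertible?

φ(51266693) = 51266693 · (1 − 1/19) · (1 − 1/29) · (1 − 1/59) · (1 − 1/83)
       = 51266693 · 2397024/2698247 = 45543456.

45543456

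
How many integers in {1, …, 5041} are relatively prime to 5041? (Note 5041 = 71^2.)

φ(5041) = 5041 · (1 − 1/71)
       = 5041 · 70/71 = 4970.

4970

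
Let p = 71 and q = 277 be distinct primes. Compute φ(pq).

φ(19667) = 19667 · (1 − 1/71) · (1 − 1/277)
       = 19667 · 19320/19667 = 19320.

19320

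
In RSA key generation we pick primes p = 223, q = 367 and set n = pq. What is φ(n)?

φ(81841) = 81841 · (1 − 1/223) · (1 − 1/367)
       = 81841 · 81252/81841 = 81252.

81252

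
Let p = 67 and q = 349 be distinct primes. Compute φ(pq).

22968

φ(67) = 67 − 1 = 66.
φ(349) = 349 − 1 = 348.
Since φ is multiplicative, φ(23383) = 66 · 348 = 22968.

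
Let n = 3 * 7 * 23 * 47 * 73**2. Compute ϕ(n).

63828864

φ(3) = 3 − 1 = 2.
φ(7) = 7 − 1 = 6.
φ(23) = 23 − 1 = 22.
φ(47) = 47 − 1 = 46.
φ(73^2) = 73^2 − 73^1 = 5329 − 73 = 5256.
φ(120973629) = 2 × 6 × 22 × 46 × 5256 = 63828864.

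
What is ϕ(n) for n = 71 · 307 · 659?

φ(14364223) = 14364223 · (1 − 1/71) · (1 − 1/307) · (1 − 1/659)
       = 14364223 · 14094360/14364223 = 14094360.

14094360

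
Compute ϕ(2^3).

φ(8) = 8 · (1 − 1/2)
       = 8 · 1/2 = 4.

4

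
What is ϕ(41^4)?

φ(2825761) = 2825761 · (1 − 1/41)
       = 2825761 · 40/41 = 2756840.

2756840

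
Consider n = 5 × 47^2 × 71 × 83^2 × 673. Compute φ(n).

2768693867520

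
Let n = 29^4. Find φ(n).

φ(29^4) = 29^3·(29−1) = 24389·28 = 682892.

682892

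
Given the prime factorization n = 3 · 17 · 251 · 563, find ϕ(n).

4496000

φ(7206963) = 7206963 · (1 − 1/3) · (1 − 1/17) · (1 − 1/251) · (1 − 1/563)
       = 7206963 · 4496000/7206963 = 4496000.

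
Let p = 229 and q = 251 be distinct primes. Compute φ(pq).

φ(229) = 229 − 1 = 228.
φ(251) = 251 − 1 = 250.
Since φ is multiplicative, φ(57479) = 228 · 250 = 57000.

57000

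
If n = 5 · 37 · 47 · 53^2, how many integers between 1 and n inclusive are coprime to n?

φ(24424255) = 24424255 · (1 − 1/5) · (1 − 1/37) · (1 − 1/47) · (1 − 1/53)
       = 24424255 · 344448/460835 = 18255744.

18255744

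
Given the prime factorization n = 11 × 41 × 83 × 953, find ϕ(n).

31225600

φ(11) = 11 − 1 = 10.
φ(41) = 41 − 1 = 40.
φ(83) = 83 − 1 = 82.
φ(953) = 953 − 1 = 952.
φ(35673649) = 10 × 40 × 82 × 952 = 31225600.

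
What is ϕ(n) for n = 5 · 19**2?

1368

φ(1805) = 1805 · (1 − 1/5) · (1 − 1/19)
       = 1805 · 72/95 = 1368.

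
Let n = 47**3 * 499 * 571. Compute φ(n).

φ(29582183567) = 29582183567 · (1 − 1/47) · (1 − 1/499) · (1 − 1/571)
       = 29582183567 · 13057560/13391663 = 28844150040.

28844150040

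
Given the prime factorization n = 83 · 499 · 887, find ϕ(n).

φ(83) = 83 − 1 = 82.
φ(499) = 499 − 1 = 498.
φ(887) = 887 − 1 = 886.
φ(36736879) = 82 × 498 × 886 = 36180696.

36180696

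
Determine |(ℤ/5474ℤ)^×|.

Factor 5474: 5474 = 2 * 7 * 17 * 23.
φ(5474) = 5474 · (1 − 1/2) · (1 − 1/7) · (1 − 1/17) · (1 − 1/23)
       = 5474 · 2112/5474 = 2112.

2112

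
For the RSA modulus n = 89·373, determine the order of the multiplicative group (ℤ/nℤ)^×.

32736

φ(pq) = (p−1)(q−1) = 88 · 372 = 32736.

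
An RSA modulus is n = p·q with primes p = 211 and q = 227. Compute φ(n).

47460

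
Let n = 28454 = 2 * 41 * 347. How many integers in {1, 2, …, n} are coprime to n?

φ(2) = 2 − 1 = 1.
φ(41) = 41 − 1 = 40.
φ(347) = 347 − 1 = 346.
Since φ is multiplicative, φ(28454) = 1 · 40 · 346 = 13840.

13840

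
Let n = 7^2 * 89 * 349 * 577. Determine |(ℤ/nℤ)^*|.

740855808

φ(878187653) = 878187653 · (1 − 1/7) · (1 − 1/89) · (1 − 1/349) · (1 − 1/577)
       = 878187653 · 105836544/125455379 = 740855808.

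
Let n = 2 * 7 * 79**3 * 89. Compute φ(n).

φ(614326594) = 614326594 · (1 − 1/2) · (1 − 1/7) · (1 − 1/79) · (1 − 1/89)
       = 614326594 · 41184/98434 = 257029344.

257029344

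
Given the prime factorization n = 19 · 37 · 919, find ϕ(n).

594864

φ(646057) = 646057 · (1 − 1/19) · (1 − 1/37) · (1 − 1/919)
       = 646057 · 594864/646057 = 594864.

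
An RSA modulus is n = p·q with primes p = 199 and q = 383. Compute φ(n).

75636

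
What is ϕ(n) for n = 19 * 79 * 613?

859248

φ(920113) = 920113 · (1 − 1/19) · (1 − 1/79) · (1 − 1/613)
       = 920113 · 859248/920113 = 859248.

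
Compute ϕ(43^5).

143589642

φ(43^5) = 43^4·(43−1) = 3418801·42 = 143589642.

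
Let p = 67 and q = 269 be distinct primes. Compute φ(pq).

17688

φ(n) = (p − 1)(q − 1) = (67−1)(269−1) = 66·268 = 17688.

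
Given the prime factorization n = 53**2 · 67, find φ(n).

φ(188203) = 188203 · (1 − 1/53) · (1 − 1/67)
       = 188203 · 3432/3551 = 181896.

181896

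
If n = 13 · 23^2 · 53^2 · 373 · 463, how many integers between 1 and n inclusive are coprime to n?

φ(13) = 13 − 1 = 12.
φ(23^2) = 23^1·(23−1) = 23·22 = 506.
φ(53^2) = 53^2 − 53^1 = 2809 − 53 = 2756.
φ(373) = 373 − 1 = 372.
φ(463) = 463 − 1 = 462.
Multiply: 12 · 506 · 2756 · 372 · 462 = 2876046421248.

2876046421248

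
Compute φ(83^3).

564898

φ(571787) = 571787 · (1 − 1/83)
       = 571787 · 82/83 = 564898.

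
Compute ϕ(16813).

16813 = 17 × 23 × 43.
φ(17) = 17 − 1 = 16.
φ(23) = 23 − 1 = 22.
φ(43) = 43 − 1 = 42.
Since φ is multiplicative, φ(16813) = 16 · 22 · 42 = 14784.

14784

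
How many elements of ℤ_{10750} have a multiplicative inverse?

4200

First factor: 10750 = 2 · 5^3 · 43.
φ(10750) = 10750 · (1 − 1/2) · (1 − 1/5) · (1 − 1/43)
       = 10750 · 168/430 = 4200.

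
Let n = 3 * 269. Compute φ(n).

φ(3) = 3 − 1 = 2.
φ(269) = 269 − 1 = 268.
φ(807) = 2 × 268 = 536.

536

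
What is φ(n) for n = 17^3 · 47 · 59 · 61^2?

45152805120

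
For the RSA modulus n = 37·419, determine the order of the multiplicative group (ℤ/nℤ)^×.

φ(n) = (p − 1)(q − 1) = (37−1)(419−1) = 36·418 = 15048.

15048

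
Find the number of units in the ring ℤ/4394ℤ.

Prime factorization: 4394 = 2 × 13**3.
φ(4394) = 4394 · (1 − 1/2) · (1 − 1/13)
       = 4394 · 12/26 = 2028.

2028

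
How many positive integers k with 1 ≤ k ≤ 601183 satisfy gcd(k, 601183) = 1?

504000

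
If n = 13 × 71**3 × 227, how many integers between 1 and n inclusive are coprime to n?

956983440

φ(13) = 13 − 1 = 12.
φ(71^3) = 71^3 − 71^2 = 357911 − 5041 = 352870.
φ(227) = 227 − 1 = 226.
Since φ is multiplicative, φ(1056195361) = 12 · 352870 · 226 = 956983440.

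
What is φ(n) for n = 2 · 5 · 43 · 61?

10080

φ(26230) = 26230 · (1 − 1/2) · (1 − 1/5) · (1 − 1/43) · (1 − 1/61)
       = 26230 · 10080/26230 = 10080.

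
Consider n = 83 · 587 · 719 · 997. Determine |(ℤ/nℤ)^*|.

34363330656

φ(83) = 83 − 1 = 82.
φ(587) = 587 − 1 = 586.
φ(719) = 719 − 1 = 718.
φ(997) = 997 − 1 = 996.
Since φ is multiplicative, φ(34925307803) = 82 · 586 · 718 · 996 = 34363330656.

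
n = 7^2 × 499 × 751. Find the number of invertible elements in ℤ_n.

15687000

φ(7^2) = 7^2 − 7^1 = 49 − 7 = 42.
φ(499) = 499 − 1 = 498.
φ(751) = 751 − 1 = 750.
φ(18362701) = 42 × 498 × 750 = 15687000.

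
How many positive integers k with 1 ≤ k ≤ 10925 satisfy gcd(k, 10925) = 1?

10925 = 5**2 · 19 · 23.
φ(5^2) = 5^1·(5−1) = 5·4 = 20.
φ(19) = 19 − 1 = 18.
φ(23) = 23 − 1 = 22.
Since φ is multiplicative, φ(10925) = 20 · 18 · 22 = 7920.

7920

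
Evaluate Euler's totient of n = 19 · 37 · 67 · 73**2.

224788608

φ(251001229) = 251001229 · (1 − 1/19) · (1 − 1/37) · (1 − 1/67) · (1 − 1/73)
       = 251001229 · 3079296/3438373 = 224788608.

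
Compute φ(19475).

14400

Prime factorization: 19475 = 5^2 · 19 · 41.
φ(5^2) = 5^1·(5−1) = 5·4 = 20.
φ(19) = 19 − 1 = 18.
φ(41) = 41 − 1 = 40.
φ(19475) = 20 × 18 × 40 = 14400.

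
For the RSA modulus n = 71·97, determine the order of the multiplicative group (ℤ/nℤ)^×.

φ(n) = (p − 1)(q − 1) = (71−1)(97−1) = 70·96 = 6720.

6720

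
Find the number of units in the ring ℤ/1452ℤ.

440

First factor: 1452 = 2**2 · 3 · 11**2.
φ(1452) = 1452 · (1 − 1/2) · (1 − 1/3) · (1 − 1/11)
       = 1452 · 20/66 = 440.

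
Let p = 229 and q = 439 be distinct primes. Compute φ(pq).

99864

For distinct primes, φ(pq) = (p−1)(q−1) = 228 × 438 = 99864.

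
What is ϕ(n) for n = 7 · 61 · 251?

φ(7) = 7 − 1 = 6.
φ(61) = 61 − 1 = 60.
φ(251) = 251 − 1 = 250.
Multiply: 6 · 60 · 250 = 90000.

90000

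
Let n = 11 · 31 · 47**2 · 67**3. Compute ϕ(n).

φ(11) = 11 − 1 = 10.
φ(31) = 31 − 1 = 30.
φ(47^2) = 47^2 − 47^1 = 2209 − 47 = 2162.
φ(67^3) = 67^3 − 67^2 = 300763 − 4489 = 296274.
Since φ is multiplicative, φ(226555444247) = 10 · 30 · 2162 · 296274 = 192163316400.

192163316400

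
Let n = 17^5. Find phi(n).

1336336

φ(17^5) = 17^4·(17−1) = 83521·16 = 1336336.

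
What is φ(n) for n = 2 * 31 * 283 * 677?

5718960

φ(2) = 2 − 1 = 1.
φ(31) = 31 − 1 = 30.
φ(283) = 283 − 1 = 282.
φ(677) = 677 − 1 = 676.
Multiply: 1 · 30 · 282 · 676 = 5718960.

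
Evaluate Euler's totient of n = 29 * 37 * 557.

φ(29) = 29 − 1 = 28.
φ(37) = 37 − 1 = 36.
φ(557) = 557 − 1 = 556.
φ(597661) = 28 × 36 × 556 = 560448.

560448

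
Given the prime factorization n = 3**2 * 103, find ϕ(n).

612

φ(927) = 927 · (1 − 1/3) · (1 − 1/103)
       = 927 · 204/309 = 612.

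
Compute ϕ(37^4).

1823508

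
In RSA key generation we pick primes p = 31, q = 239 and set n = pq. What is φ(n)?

7140

φ(7409) = 7409 · (1 − 1/31) · (1 − 1/239)
       = 7409 · 7140/7409 = 7140.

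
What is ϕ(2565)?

First factor: 2565 = 3**3 * 5 * 19.
φ(3^3) = 3^3 − 3^2 = 27 − 9 = 18.
φ(5) = 5 − 1 = 4.
φ(19) = 19 − 1 = 18.
φ(2565) = 18 × 4 × 18 = 1296.

1296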